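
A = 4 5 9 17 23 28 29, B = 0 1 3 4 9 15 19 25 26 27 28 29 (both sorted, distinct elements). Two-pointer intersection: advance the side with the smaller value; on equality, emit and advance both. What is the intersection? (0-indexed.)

[i=0,j=0] 4>0 → j++
[i=0,j=1] 4>1 → j++
[i=0,j=2] 4>3 → j++
[i=0,j=3] 4==4 emit → i++,j++
[i=1,j=4] 5<9 → i++
[i=2,j=4] 9==9 emit → i++,j++
[i=3,j=5] 17>15 → j++
[i=3,j=6] 17<19 → i++
[i=4,j=6] 23>19 → j++
[i=4,j=7] 23<25 → i++
[i=5,j=7] 28>25 → j++
[i=5,j=8] 28>26 → j++
[i=5,j=9] 28>27 → j++
[i=5,j=10] 28==28 emit → i++,j++
[i=6,j=11] 29==29 emit → i++,j++

intersection = [4, 9, 28, 29]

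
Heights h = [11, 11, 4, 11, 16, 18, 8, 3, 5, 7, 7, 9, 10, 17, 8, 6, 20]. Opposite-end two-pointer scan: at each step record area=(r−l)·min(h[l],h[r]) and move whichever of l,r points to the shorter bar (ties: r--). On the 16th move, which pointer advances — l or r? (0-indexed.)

l=0 r=16: min(11,20)*16=176 best=176 *, l++
l=1 r=16: min(11,20)*15=165 best=176, l++
l=2 r=16: min(4,20)*14=56 best=176, l++
l=3 r=16: min(11,20)*13=143 best=176, l++
l=4 r=16: min(16,20)*12=192 best=192 *, l++
l=5 r=16: min(18,20)*11=198 best=198 *, l++
l=6 r=16: min(8,20)*10=80 best=198, l++
l=7 r=16: min(3,20)*9=27 best=198, l++
l=8 r=16: min(5,20)*8=40 best=198, l++
l=9 r=16: min(7,20)*7=49 best=198, l++
l=10 r=16: min(7,20)*6=42 best=198, l++
l=11 r=16: min(9,20)*5=45 best=198, l++
l=12 r=16: min(10,20)*4=40 best=198, l++
l=13 r=16: min(17,20)*3=51 best=198, l++
l=14 r=16: min(8,20)*2=16 best=198, l++
l=15 r=16: min(6,20)*1=6 best=198, l++

l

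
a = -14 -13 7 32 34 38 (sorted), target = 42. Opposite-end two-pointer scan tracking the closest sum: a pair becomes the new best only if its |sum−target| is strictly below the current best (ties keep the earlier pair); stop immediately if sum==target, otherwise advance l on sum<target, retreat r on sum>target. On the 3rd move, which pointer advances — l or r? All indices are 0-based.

l=0 r=5: -14+38=24 d=18 *, l++
l=1 r=5: -13+38=25 d=17 *, l++
l=2 r=5: 7+38=45 d=3 *, r--

r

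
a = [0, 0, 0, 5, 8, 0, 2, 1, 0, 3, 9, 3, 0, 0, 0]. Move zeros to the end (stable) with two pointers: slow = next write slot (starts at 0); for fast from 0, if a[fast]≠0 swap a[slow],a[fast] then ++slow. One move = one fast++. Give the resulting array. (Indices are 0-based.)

(s=0,f=0) a[fast]=0 → fast++
(s=0,f=1) a[fast]=0 → fast++
(s=0,f=2) a[fast]=0 → fast++
(s=0,f=3) a[fast]=5≠0 swap→a[0]=5 → slow++,fast++
(s=1,f=4) a[fast]=8≠0 swap→a[1]=8 → slow++,fast++
(s=2,f=5) a[fast]=0 → fast++
(s=2,f=6) a[fast]=2≠0 swap→a[2]=2 → slow++,fast++
(s=3,f=7) a[fast]=1≠0 swap→a[3]=1 → slow++,fast++
(s=4,f=8) a[fast]=0 → fast++
(s=4,f=9) a[fast]=3≠0 swap→a[4]=3 → slow++,fast++
(s=5,f=10) a[fast]=9≠0 swap→a[5]=9 → slow++,fast++
(s=6,f=11) a[fast]=3≠0 swap→a[6]=3 → slow++,fast++
(s=7,f=12) a[fast]=0 → fast++
(s=7,f=13) a[fast]=0 → fast++
(s=7,f=14) a[fast]=0 → fast++

[5, 8, 2, 1, 3, 9, 3, 0, 0, 0, 0, 0, 0, 0, 0]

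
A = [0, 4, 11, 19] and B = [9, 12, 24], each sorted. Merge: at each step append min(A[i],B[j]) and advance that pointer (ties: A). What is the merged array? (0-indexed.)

[0, 4, 9, 11, 12, 19, 24]

i=0 j=0: A[i]=0<=B[j]=9 take 0, i++
i=1 j=0: A[i]=4<=B[j]=9 take 4, i++
i=2 j=0: A[i]=11>B[j]=9 take 9, j++
i=2 j=1: A[i]=11<=B[j]=12 take 11, i++
i=3 j=1: A[i]=19>B[j]=12 take 12, j++
i=3 j=2: A[i]=19<=B[j]=24 take 19, i++
i=4 j=2: A done, take B[j]=24, j++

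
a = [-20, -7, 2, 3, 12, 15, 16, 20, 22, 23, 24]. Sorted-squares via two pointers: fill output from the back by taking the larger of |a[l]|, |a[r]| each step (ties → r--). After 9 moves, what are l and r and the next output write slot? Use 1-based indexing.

l=3, r=4, next write slot=2

l=1 r=11: |-20|<=|24| out[11]=576, r--
l=1 r=10: |-20|<=|23| out[10]=529, r--
l=1 r=9: |-20|<=|22| out[9]=484, r--
l=1 r=8: |-20|<=|20| out[8]=400, r--
l=1 r=7: |-20|>|16| out[7]=400, l++
l=2 r=7: |-7|<=|16| out[6]=256, r--
l=2 r=6: |-7|<=|15| out[5]=225, r--
l=2 r=5: |-7|<=|12| out[4]=144, r--
l=2 r=4: |-7|>|3| out[3]=49, l++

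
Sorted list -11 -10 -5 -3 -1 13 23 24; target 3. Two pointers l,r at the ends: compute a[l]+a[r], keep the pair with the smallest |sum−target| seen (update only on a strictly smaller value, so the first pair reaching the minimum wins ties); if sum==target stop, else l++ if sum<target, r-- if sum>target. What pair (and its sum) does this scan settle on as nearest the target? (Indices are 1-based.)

[1,8] -11+24=13 d=10 * → r--
[1,7] -11+23=12 d=9 * → r--
[1,6] -11+13=2 d=1 * → l++
[2,6] -10+13=3 d=0 * → stop

pair (-10, 13) with sum 3 (|Δ|=0)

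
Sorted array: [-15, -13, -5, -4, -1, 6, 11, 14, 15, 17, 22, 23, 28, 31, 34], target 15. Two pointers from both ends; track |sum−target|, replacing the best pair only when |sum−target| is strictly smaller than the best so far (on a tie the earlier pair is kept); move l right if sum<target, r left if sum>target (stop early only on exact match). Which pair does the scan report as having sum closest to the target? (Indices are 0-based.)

pair (-13, 28) with sum 15 (|Δ|=0)

[0,14] -15+34=19 d=4 * → r--
[0,13] -15+31=16 d=1 * → r--
[0,12] -15+28=13 d=2 → l++
[1,12] -13+28=15 d=0 * → stop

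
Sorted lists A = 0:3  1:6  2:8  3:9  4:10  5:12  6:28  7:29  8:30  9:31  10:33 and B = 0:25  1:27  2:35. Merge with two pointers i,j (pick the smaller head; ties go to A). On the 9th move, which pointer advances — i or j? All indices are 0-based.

[i=0,j=0] A[i]=3<=B[j]=25 take 3 → i++
[i=1,j=0] A[i]=6<=B[j]=25 take 6 → i++
[i=2,j=0] A[i]=8<=B[j]=25 take 8 → i++
[i=3,j=0] A[i]=9<=B[j]=25 take 9 → i++
[i=4,j=0] A[i]=10<=B[j]=25 take 10 → i++
[i=5,j=0] A[i]=12<=B[j]=25 take 12 → i++
[i=6,j=0] A[i]=28>B[j]=25 take 25 → j++
[i=6,j=1] A[i]=28>B[j]=27 take 27 → j++
[i=6,j=2] A[i]=28<=B[j]=35 take 28 → i++

i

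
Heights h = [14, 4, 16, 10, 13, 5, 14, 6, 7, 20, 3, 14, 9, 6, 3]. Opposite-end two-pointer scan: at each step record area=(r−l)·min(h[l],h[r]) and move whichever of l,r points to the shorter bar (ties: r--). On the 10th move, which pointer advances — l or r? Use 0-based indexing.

l=0 r=14: min(14,3)*14=42 best=42 *, r--
l=0 r=13: min(14,6)*13=78 best=78 *, r--
l=0 r=12: min(14,9)*12=108 best=108 *, r--
l=0 r=11: min(14,14)*11=154 best=154 *, r--
l=0 r=10: min(14,3)*10=30 best=154, r--
l=0 r=9: min(14,20)*9=126 best=154, l++
l=1 r=9: min(4,20)*8=32 best=154, l++
l=2 r=9: min(16,20)*7=112 best=154, l++
l=3 r=9: min(10,20)*6=60 best=154, l++
l=4 r=9: min(13,20)*5=65 best=154, l++

l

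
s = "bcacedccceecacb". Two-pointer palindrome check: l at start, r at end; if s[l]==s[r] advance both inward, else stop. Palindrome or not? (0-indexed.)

not a palindrome (mismatch at 5,9)

[0,14] 'b'=='b' → l++,r--
[1,13] 'c'=='c' → l++,r--
[2,12] 'a'=='a' → l++,r--
[3,11] 'c'=='c' → l++,r--
[4,10] 'e'=='e' → l++,r--
[5,9] 'd'!='e' → stop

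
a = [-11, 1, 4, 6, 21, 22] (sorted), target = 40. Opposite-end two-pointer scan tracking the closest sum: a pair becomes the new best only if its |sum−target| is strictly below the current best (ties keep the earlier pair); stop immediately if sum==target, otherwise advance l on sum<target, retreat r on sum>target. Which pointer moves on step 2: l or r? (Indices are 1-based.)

[1,6] -11+22=11 d=29 * → l++
[2,6] 1+22=23 d=17 * → l++

l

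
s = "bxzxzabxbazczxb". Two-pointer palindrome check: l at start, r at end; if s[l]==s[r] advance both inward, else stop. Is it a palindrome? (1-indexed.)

not a palindrome (mismatch at 4,12)

l=1 r=15: 'b'=='b', l++,r--
l=2 r=14: 'x'=='x', l++,r--
l=3 r=13: 'z'=='z', l++,r--
l=4 r=12: 'x'!='c', stop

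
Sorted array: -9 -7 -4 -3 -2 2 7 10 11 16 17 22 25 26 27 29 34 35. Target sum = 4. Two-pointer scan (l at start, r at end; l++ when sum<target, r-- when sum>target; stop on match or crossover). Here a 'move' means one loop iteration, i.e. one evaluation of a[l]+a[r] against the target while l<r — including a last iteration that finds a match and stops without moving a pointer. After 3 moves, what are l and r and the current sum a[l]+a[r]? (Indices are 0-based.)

l=0, r=14, sum=18

l=0 r=17: -9+35=26 >4, r--
l=0 r=16: -9+34=25 >4, r--
l=0 r=15: -9+29=20 >4, r--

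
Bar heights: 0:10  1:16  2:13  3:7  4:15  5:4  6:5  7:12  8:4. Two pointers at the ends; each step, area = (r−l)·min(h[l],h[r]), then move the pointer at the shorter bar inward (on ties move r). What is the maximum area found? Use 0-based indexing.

l=0 r=8: min(10,4)*8=32 best=32 *, r--
l=0 r=7: min(10,12)*7=70 best=70 *, l++
l=1 r=7: min(16,12)*6=72 best=72 *, r--
l=1 r=6: min(16,5)*5=25 best=72, r--
l=1 r=5: min(16,4)*4=16 best=72, r--
l=1 r=4: min(16,15)*3=45 best=72, r--
l=1 r=3: min(16,7)*2=14 best=72, r--
l=1 r=2: min(16,13)*1=13 best=72, r--

max area = 72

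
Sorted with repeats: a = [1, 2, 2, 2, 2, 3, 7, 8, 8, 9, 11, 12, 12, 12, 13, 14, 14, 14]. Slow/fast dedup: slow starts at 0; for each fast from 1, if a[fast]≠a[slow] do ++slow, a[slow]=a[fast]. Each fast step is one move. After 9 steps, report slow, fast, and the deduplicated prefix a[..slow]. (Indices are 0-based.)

slow=5, fast=10, prefix=[1, 2, 3, 7, 8, 9]

slow=0 fast=1: a[fast]=2≠a[slow]=1 write a[1]=2, slow++,fast++
slow=1 fast=2: a[fast]=2=a[slow] dup, fast++
slow=1 fast=3: a[fast]=2=a[slow] dup, fast++
slow=1 fast=4: a[fast]=2=a[slow] dup, fast++
slow=1 fast=5: a[fast]=3≠a[slow]=2 write a[2]=3, slow++,fast++
slow=2 fast=6: a[fast]=7≠a[slow]=3 write a[3]=7, slow++,fast++
slow=3 fast=7: a[fast]=8≠a[slow]=7 write a[4]=8, slow++,fast++
slow=4 fast=8: a[fast]=8=a[slow] dup, fast++
slow=4 fast=9: a[fast]=9≠a[slow]=8 write a[5]=9, slow++,fast++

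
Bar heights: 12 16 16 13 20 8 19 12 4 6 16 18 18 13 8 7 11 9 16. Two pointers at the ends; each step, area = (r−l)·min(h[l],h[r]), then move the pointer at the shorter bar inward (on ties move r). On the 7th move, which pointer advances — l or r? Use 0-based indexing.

[0,18] min(12,16)*18=216 best=216 * → l++
[1,18] min(16,16)*17=272 best=272 * → r--
[1,17] min(16,9)*16=144 best=272 → r--
[1,16] min(16,11)*15=165 best=272 → r--
[1,15] min(16,7)*14=98 best=272 → r--
[1,14] min(16,8)*13=104 best=272 → r--
[1,13] min(16,13)*12=156 best=272 → r--

r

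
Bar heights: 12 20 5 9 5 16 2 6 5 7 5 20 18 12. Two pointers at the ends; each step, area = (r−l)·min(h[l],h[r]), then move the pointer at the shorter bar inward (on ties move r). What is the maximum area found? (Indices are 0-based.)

l=0 r=13: min(12,12)*13=156 best=156 *, r--
l=0 r=12: min(12,18)*12=144 best=156, l++
l=1 r=12: min(20,18)*11=198 best=198 *, r--
l=1 r=11: min(20,20)*10=200 best=200 *, r--
l=1 r=10: min(20,5)*9=45 best=200, r--
l=1 r=9: min(20,7)*8=56 best=200, r--
l=1 r=8: min(20,5)*7=35 best=200, r--
l=1 r=7: min(20,6)*6=36 best=200, r--
l=1 r=6: min(20,2)*5=10 best=200, r--
l=1 r=5: min(20,16)*4=64 best=200, r--
l=1 r=4: min(20,5)*3=15 best=200, r--
l=1 r=3: min(20,9)*2=18 best=200, r--
l=1 r=2: min(20,5)*1=5 best=200, r--

max area = 200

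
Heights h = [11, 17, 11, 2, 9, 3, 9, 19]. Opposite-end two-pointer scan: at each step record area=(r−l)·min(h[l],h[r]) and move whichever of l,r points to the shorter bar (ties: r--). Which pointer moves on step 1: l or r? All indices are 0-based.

l

[0,7] min(11,19)*7=77 best=77 * → l++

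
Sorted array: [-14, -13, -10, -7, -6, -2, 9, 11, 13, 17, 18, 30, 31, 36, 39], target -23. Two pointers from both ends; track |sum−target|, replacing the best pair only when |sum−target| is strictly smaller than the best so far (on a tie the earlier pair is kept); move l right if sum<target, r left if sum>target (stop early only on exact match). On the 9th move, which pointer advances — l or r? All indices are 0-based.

r

l=0 r=14: -14+39=25 d=48 *, r--
l=0 r=13: -14+36=22 d=45 *, r--
l=0 r=12: -14+31=17 d=40 *, r--
l=0 r=11: -14+30=16 d=39 *, r--
l=0 r=10: -14+18=4 d=27 *, r--
l=0 r=9: -14+17=3 d=26 *, r--
l=0 r=8: -14+13=-1 d=22 *, r--
l=0 r=7: -14+11=-3 d=20 *, r--
l=0 r=6: -14+9=-5 d=18 *, r--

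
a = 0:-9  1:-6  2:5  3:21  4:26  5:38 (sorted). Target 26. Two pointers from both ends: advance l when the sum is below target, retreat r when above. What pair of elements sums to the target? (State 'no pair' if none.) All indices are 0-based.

[0,5] -9+38=29 >26 → r--
[0,4] -9+26=17 <26 → l++
[1,4] -6+26=20 <26 → l++
[2,4] 5+26=31 >26 → r--
[2,3] 5+21=26 → found

(5, 21)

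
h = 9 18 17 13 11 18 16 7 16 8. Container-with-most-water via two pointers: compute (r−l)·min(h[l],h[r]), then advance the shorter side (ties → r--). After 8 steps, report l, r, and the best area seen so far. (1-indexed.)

l=1 r=10: min(9,8)*9=72 best=72 *, r--
l=1 r=9: min(9,16)*8=72 best=72, l++
l=2 r=9: min(18,16)*7=112 best=112 *, r--
l=2 r=8: min(18,7)*6=42 best=112, r--
l=2 r=7: min(18,16)*5=80 best=112, r--
l=2 r=6: min(18,18)*4=72 best=112, r--
l=2 r=5: min(18,11)*3=33 best=112, r--
l=2 r=4: min(18,13)*2=26 best=112, r--

l=2, r=3, best area=112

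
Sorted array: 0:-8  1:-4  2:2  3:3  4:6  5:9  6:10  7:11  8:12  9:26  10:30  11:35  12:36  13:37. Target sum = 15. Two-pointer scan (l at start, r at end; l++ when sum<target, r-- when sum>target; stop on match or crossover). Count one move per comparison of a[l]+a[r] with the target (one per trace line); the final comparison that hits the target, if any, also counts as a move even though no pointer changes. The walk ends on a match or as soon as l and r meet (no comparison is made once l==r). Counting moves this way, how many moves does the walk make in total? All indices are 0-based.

9 moves

[0,13] -8+37=29 >15 → r--
[0,12] -8+36=28 >15 → r--
[0,11] -8+35=27 >15 → r--
[0,10] -8+30=22 >15 → r--
[0,9] -8+26=18 >15 → r--
[0,8] -8+12=4 <15 → l++
[1,8] -4+12=8 <15 → l++
[2,8] 2+12=14 <15 → l++
[3,8] 3+12=15 → found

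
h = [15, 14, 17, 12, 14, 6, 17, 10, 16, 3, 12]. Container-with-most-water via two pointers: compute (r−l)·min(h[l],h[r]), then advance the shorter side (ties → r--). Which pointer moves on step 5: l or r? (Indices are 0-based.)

r

l=0 r=10: min(15,12)*10=120 best=120 *, r--
l=0 r=9: min(15,3)*9=27 best=120, r--
l=0 r=8: min(15,16)*8=120 best=120, l++
l=1 r=8: min(14,16)*7=98 best=120, l++
l=2 r=8: min(17,16)*6=96 best=120, r--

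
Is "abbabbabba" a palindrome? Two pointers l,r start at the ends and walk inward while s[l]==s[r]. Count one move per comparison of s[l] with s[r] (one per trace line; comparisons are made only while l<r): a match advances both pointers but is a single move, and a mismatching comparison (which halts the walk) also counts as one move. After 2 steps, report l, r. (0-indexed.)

[0,9] 'a'=='a' → l++,r--
[1,8] 'b'=='b' → l++,r--

l=2, r=7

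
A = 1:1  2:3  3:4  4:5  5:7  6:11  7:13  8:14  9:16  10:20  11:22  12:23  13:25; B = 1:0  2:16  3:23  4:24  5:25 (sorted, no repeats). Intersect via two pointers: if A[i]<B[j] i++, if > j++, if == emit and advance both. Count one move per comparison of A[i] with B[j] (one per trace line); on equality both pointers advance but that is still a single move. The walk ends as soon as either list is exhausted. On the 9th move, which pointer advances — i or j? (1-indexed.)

[i=1,j=1] 1>0 → j++
[i=1,j=2] 1<16 → i++
[i=2,j=2] 3<16 → i++
[i=3,j=2] 4<16 → i++
[i=4,j=2] 5<16 → i++
[i=5,j=2] 7<16 → i++
[i=6,j=2] 11<16 → i++
[i=7,j=2] 13<16 → i++
[i=8,j=2] 14<16 → i++

i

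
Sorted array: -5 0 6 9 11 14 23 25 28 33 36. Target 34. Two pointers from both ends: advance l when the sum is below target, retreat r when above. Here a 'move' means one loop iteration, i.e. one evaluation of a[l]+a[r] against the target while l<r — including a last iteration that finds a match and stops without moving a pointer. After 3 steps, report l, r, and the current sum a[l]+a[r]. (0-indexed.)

l=0 r=10: -5+36=31 <34, l++
l=1 r=10: 0+36=36 >34, r--
l=1 r=9: 0+33=33 <34, l++

l=2, r=9, sum=39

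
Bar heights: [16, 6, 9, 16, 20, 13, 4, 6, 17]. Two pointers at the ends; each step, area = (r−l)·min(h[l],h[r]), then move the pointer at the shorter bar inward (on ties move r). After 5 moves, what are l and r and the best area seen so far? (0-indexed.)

[0,8] min(16,17)*8=128 best=128 * → l++
[1,8] min(6,17)*7=42 best=128 → l++
[2,8] min(9,17)*6=54 best=128 → l++
[3,8] min(16,17)*5=80 best=128 → l++
[4,8] min(20,17)*4=68 best=128 → r--

l=4, r=7, best area=128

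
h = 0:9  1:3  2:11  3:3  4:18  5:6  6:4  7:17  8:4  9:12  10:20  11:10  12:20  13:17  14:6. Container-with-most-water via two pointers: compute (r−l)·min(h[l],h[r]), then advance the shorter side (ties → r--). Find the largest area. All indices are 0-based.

max area = 153

[0,14] min(9,6)*14=84 best=84 * → r--
[0,13] min(9,17)*13=117 best=117 * → l++
[1,13] min(3,17)*12=36 best=117 → l++
[2,13] min(11,17)*11=121 best=121 * → l++
[3,13] min(3,17)*10=30 best=121 → l++
[4,13] min(18,17)*9=153 best=153 * → r--
[4,12] min(18,20)*8=144 best=153 → l++
[5,12] min(6,20)*7=42 best=153 → l++
[6,12] min(4,20)*6=24 best=153 → l++
[7,12] min(17,20)*5=85 best=153 → l++
[8,12] min(4,20)*4=16 best=153 → l++
[9,12] min(12,20)*3=36 best=153 → l++
[10,12] min(20,20)*2=40 best=153 → r--
[10,11] min(20,10)*1=10 best=153 → r--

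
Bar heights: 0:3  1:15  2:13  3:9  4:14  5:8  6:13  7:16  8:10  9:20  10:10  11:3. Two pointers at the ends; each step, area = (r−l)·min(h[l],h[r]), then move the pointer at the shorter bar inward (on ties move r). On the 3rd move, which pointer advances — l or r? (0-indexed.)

r

[0,11] min(3,3)*11=33 best=33 * → r--
[0,10] min(3,10)*10=30 best=33 → l++
[1,10] min(15,10)*9=90 best=90 * → r--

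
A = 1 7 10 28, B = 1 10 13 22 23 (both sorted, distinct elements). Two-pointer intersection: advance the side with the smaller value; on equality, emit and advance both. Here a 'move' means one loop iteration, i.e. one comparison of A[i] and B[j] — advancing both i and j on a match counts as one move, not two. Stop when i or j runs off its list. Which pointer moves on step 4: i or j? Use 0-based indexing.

j

i=0 j=0: 1==1 emit, i++,j++
i=1 j=1: 7<10, i++
i=2 j=1: 10==10 emit, i++,j++
i=3 j=2: 28>13, j++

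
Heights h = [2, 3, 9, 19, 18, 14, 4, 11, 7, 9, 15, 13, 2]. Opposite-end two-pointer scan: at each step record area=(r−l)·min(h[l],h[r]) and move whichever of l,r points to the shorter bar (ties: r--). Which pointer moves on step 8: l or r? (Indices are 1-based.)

r

[1,13] min(2,2)*12=24 best=24 * → r--
[1,12] min(2,13)*11=22 best=24 → l++
[2,12] min(3,13)*10=30 best=30 * → l++
[3,12] min(9,13)*9=81 best=81 * → l++
[4,12] min(19,13)*8=104 best=104 * → r--
[4,11] min(19,15)*7=105 best=105 * → r--
[4,10] min(19,9)*6=54 best=105 → r--
[4,9] min(19,7)*5=35 best=105 → r--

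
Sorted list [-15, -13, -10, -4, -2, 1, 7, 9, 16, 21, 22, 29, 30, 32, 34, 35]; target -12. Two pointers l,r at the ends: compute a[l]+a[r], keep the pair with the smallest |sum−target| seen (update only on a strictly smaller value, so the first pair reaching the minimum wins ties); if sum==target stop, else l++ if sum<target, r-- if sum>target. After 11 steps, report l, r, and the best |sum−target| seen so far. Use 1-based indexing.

l=1 r=16: -15+35=20 d=32 *, r--
l=1 r=15: -15+34=19 d=31 *, r--
l=1 r=14: -15+32=17 d=29 *, r--
l=1 r=13: -15+30=15 d=27 *, r--
l=1 r=12: -15+29=14 d=26 *, r--
l=1 r=11: -15+22=7 d=19 *, r--
l=1 r=10: -15+21=6 d=18 *, r--
l=1 r=9: -15+16=1 d=13 *, r--
l=1 r=8: -15+9=-6 d=6 *, r--
l=1 r=7: -15+7=-8 d=4 *, r--
l=1 r=6: -15+1=-14 d=2 *, l++

l=2, r=6, best |Δ|=2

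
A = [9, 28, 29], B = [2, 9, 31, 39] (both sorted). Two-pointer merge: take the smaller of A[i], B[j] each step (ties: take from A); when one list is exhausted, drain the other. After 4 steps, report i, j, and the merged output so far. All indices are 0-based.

i=0 j=0: A[i]=9>B[j]=2 take 2, j++
i=0 j=1: A[i]=9<=B[j]=9 take 9, i++
i=1 j=1: A[i]=28>B[j]=9 take 9, j++
i=1 j=2: A[i]=28<=B[j]=31 take 28, i++

i=2, j=2, merged so far=[2, 9, 9, 28]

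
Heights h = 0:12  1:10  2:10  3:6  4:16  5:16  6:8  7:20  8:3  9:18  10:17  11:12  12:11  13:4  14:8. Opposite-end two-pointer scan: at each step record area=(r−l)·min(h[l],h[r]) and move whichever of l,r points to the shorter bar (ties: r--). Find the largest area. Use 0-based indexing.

l=0 r=14: min(12,8)*14=112 best=112 *, r--
l=0 r=13: min(12,4)*13=52 best=112, r--
l=0 r=12: min(12,11)*12=132 best=132 *, r--
l=0 r=11: min(12,12)*11=132 best=132, r--
l=0 r=10: min(12,17)*10=120 best=132, l++
l=1 r=10: min(10,17)*9=90 best=132, l++
l=2 r=10: min(10,17)*8=80 best=132, l++
l=3 r=10: min(6,17)*7=42 best=132, l++
l=4 r=10: min(16,17)*6=96 best=132, l++
l=5 r=10: min(16,17)*5=80 best=132, l++
l=6 r=10: min(8,17)*4=32 best=132, l++
l=7 r=10: min(20,17)*3=51 best=132, r--
l=7 r=9: min(20,18)*2=36 best=132, r--
l=7 r=8: min(20,3)*1=3 best=132, r--

max area = 132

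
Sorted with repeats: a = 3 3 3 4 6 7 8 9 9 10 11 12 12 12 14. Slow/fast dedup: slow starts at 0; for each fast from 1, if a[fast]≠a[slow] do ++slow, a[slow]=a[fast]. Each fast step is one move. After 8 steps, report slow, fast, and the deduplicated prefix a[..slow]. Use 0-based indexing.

slow=5, fast=9, prefix=[3, 4, 6, 7, 8, 9]

(s=0,f=1) a[fast]=3=a[slow] dup → fast++
(s=0,f=2) a[fast]=3=a[slow] dup → fast++
(s=0,f=3) a[fast]=4≠a[slow]=3 write a[1]=4 → slow++,fast++
(s=1,f=4) a[fast]=6≠a[slow]=4 write a[2]=6 → slow++,fast++
(s=2,f=5) a[fast]=7≠a[slow]=6 write a[3]=7 → slow++,fast++
(s=3,f=6) a[fast]=8≠a[slow]=7 write a[4]=8 → slow++,fast++
(s=4,f=7) a[fast]=9≠a[slow]=8 write a[5]=9 → slow++,fast++
(s=5,f=8) a[fast]=9=a[slow] dup → fast++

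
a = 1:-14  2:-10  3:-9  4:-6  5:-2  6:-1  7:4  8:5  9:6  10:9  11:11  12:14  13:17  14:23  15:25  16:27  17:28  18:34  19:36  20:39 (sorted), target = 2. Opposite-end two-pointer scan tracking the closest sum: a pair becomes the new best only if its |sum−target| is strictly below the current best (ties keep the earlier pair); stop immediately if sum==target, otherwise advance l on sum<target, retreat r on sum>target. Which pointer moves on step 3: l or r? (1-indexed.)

l=1 r=20: -14+39=25 d=23 *, r--
l=1 r=19: -14+36=22 d=20 *, r--
l=1 r=18: -14+34=20 d=18 *, r--

r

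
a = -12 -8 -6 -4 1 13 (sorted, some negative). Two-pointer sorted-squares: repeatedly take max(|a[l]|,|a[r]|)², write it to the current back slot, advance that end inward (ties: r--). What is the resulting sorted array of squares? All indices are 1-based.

[1,6] |-12|<=|13| out[6]=169 → r--
[1,5] |-12|>|1| out[5]=144 → l++
[2,5] |-8|>|1| out[4]=64 → l++
[3,5] |-6|>|1| out[3]=36 → l++
[4,5] |-4|>|1| out[2]=16 → l++
[5,5] |1|<=|1| out[1]=1 → r--

[1, 16, 36, 64, 144, 169]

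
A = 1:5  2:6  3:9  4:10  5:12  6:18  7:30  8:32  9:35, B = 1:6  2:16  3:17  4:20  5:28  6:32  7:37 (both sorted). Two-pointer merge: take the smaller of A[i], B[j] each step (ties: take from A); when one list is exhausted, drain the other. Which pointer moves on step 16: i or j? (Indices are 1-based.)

i=1 j=1: A[i]=5<=B[j]=6 take 5, i++
i=2 j=1: A[i]=6<=B[j]=6 take 6, i++
i=3 j=1: A[i]=9>B[j]=6 take 6, j++
i=3 j=2: A[i]=9<=B[j]=16 take 9, i++
i=4 j=2: A[i]=10<=B[j]=16 take 10, i++
i=5 j=2: A[i]=12<=B[j]=16 take 12, i++
i=6 j=2: A[i]=18>B[j]=16 take 16, j++
i=6 j=3: A[i]=18>B[j]=17 take 17, j++
i=6 j=4: A[i]=18<=B[j]=20 take 18, i++
i=7 j=4: A[i]=30>B[j]=20 take 20, j++
i=7 j=5: A[i]=30>B[j]=28 take 28, j++
i=7 j=6: A[i]=30<=B[j]=32 take 30, i++
i=8 j=6: A[i]=32<=B[j]=32 take 32, i++
i=9 j=6: A[i]=35>B[j]=32 take 32, j++
i=9 j=7: A[i]=35<=B[j]=37 take 35, i++
i=10 j=7: A done, take B[j]=37, j++

j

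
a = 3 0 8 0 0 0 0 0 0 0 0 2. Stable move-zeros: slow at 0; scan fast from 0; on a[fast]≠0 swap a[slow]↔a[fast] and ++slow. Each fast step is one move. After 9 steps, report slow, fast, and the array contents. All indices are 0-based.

slow=0 fast=0: a[fast]=3≠0 swap→a[0]=3, slow++,fast++
slow=1 fast=1: a[fast]=0, fast++
slow=1 fast=2: a[fast]=8≠0 swap→a[1]=8, slow++,fast++
slow=2 fast=3: a[fast]=0, fast++
slow=2 fast=4: a[fast]=0, fast++
slow=2 fast=5: a[fast]=0, fast++
slow=2 fast=6: a[fast]=0, fast++
slow=2 fast=7: a[fast]=0, fast++
slow=2 fast=8: a[fast]=0, fast++

slow=2, fast=9, a=[3, 8, 0, 0, 0, 0, 0, 0, 0, 0, 0, 2]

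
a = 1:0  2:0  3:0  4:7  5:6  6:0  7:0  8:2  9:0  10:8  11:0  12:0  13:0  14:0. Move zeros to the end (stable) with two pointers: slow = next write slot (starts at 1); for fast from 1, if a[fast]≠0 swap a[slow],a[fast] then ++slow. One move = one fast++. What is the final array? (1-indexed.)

[7, 6, 2, 8, 0, 0, 0, 0, 0, 0, 0, 0, 0, 0]

(s=1,f=1) a[fast]=0 → fast++
(s=1,f=2) a[fast]=0 → fast++
(s=1,f=3) a[fast]=0 → fast++
(s=1,f=4) a[fast]=7≠0 swap→a[1]=7 → slow++,fast++
(s=2,f=5) a[fast]=6≠0 swap→a[2]=6 → slow++,fast++
(s=3,f=6) a[fast]=0 → fast++
(s=3,f=7) a[fast]=0 → fast++
(s=3,f=8) a[fast]=2≠0 swap→a[3]=2 → slow++,fast++
(s=4,f=9) a[fast]=0 → fast++
(s=4,f=10) a[fast]=8≠0 swap→a[4]=8 → slow++,fast++
(s=5,f=11) a[fast]=0 → fast++
(s=5,f=12) a[fast]=0 → fast++
(s=5,f=13) a[fast]=0 → fast++
(s=5,f=14) a[fast]=0 → fast++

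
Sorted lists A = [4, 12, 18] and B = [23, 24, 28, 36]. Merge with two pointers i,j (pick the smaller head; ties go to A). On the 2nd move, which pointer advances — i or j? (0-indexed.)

[i=0,j=0] A[i]=4<=B[j]=23 take 4 → i++
[i=1,j=0] A[i]=12<=B[j]=23 take 12 → i++

i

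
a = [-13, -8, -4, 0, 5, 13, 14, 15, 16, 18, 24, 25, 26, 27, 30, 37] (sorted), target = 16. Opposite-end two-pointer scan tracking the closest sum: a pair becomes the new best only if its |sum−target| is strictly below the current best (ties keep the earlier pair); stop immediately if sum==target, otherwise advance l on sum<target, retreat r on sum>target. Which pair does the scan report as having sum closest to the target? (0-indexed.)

pair (-8, 24) with sum 16 (|Δ|=0)

[0,15] -13+37=24 d=8 * → r--
[0,14] -13+30=17 d=1 * → r--
[0,13] -13+27=14 d=2 → l++
[1,13] -8+27=19 d=3 → r--
[1,12] -8+26=18 d=2 → r--
[1,11] -8+25=17 d=1 → r--
[1,10] -8+24=16 d=0 * → stop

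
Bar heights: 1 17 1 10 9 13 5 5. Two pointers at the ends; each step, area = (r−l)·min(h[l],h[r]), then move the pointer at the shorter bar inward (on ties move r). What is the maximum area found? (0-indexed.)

max area = 52

l=0 r=7: min(1,5)*7=7 best=7 *, l++
l=1 r=7: min(17,5)*6=30 best=30 *, r--
l=1 r=6: min(17,5)*5=25 best=30, r--
l=1 r=5: min(17,13)*4=52 best=52 *, r--
l=1 r=4: min(17,9)*3=27 best=52, r--
l=1 r=3: min(17,10)*2=20 best=52, r--
l=1 r=2: min(17,1)*1=1 best=52, r--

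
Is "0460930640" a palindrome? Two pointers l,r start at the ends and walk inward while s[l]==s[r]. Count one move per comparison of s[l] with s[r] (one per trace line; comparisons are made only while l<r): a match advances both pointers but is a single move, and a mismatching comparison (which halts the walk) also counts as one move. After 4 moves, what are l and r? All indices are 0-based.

[0,9] '0'=='0' → l++,r--
[1,8] '4'=='4' → l++,r--
[2,7] '6'=='6' → l++,r--
[3,6] '0'=='0' → l++,r--

l=4, r=5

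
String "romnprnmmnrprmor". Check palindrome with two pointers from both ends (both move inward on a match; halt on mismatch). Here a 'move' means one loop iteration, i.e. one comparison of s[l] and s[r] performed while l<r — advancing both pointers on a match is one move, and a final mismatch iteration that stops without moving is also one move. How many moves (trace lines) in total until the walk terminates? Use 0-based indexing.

4 moves

l=0 r=15: 'r'=='r', l++,r--
l=1 r=14: 'o'=='o', l++,r--
l=2 r=13: 'm'=='m', l++,r--
l=3 r=12: 'n'!='r', stop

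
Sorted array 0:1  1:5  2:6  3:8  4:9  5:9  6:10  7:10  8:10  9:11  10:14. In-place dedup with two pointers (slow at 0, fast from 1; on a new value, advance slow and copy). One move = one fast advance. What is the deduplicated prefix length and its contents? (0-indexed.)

slow=0 fast=1: a[fast]=5≠a[slow]=1 write a[1]=5, slow++,fast++
slow=1 fast=2: a[fast]=6≠a[slow]=5 write a[2]=6, slow++,fast++
slow=2 fast=3: a[fast]=8≠a[slow]=6 write a[3]=8, slow++,fast++
slow=3 fast=4: a[fast]=9≠a[slow]=8 write a[4]=9, slow++,fast++
slow=4 fast=5: a[fast]=9=a[slow] dup, fast++
slow=4 fast=6: a[fast]=10≠a[slow]=9 write a[5]=10, slow++,fast++
slow=5 fast=7: a[fast]=10=a[slow] dup, fast++
slow=5 fast=8: a[fast]=10=a[slow] dup, fast++
slow=5 fast=9: a[fast]=11≠a[slow]=10 write a[6]=11, slow++,fast++
slow=6 fast=10: a[fast]=14≠a[slow]=11 write a[7]=14, slow++,fast++

length 8; prefix = [1, 5, 6, 8, 9, 10, 11, 14]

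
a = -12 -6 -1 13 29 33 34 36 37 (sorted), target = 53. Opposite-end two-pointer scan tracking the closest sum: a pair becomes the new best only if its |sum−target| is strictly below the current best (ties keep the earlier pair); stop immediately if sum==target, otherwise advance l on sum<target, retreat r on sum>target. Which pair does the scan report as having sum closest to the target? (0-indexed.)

pair (13, 37) with sum 50 (|Δ|=3)

l=0 r=8: -12+37=25 d=28 *, l++
l=1 r=8: -6+37=31 d=22 *, l++
l=2 r=8: -1+37=36 d=17 *, l++
l=3 r=8: 13+37=50 d=3 *, l++
l=4 r=8: 29+37=66 d=13, r--
l=4 r=7: 29+36=65 d=12, r--
l=4 r=6: 29+34=63 d=10, r--
l=4 r=5: 29+33=62 d=9, r--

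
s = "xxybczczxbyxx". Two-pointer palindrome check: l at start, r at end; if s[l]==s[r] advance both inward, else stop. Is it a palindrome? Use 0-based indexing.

l=0 r=12: 'x'=='x', l++,r--
l=1 r=11: 'x'=='x', l++,r--
l=2 r=10: 'y'=='y', l++,r--
l=3 r=9: 'b'=='b', l++,r--
l=4 r=8: 'c'!='x', stop

not a palindrome (mismatch at 4,8)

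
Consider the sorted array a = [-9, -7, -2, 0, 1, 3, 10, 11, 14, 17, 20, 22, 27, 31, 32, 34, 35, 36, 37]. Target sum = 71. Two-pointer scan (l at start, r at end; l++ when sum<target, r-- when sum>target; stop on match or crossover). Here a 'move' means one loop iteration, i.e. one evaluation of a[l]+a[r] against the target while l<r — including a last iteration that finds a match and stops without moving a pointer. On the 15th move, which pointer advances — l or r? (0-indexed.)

l

l=0 r=18: -9+37=28 <71, l++
l=1 r=18: -7+37=30 <71, l++
l=2 r=18: -2+37=35 <71, l++
l=3 r=18: 0+37=37 <71, l++
l=4 r=18: 1+37=38 <71, l++
l=5 r=18: 3+37=40 <71, l++
l=6 r=18: 10+37=47 <71, l++
l=7 r=18: 11+37=48 <71, l++
l=8 r=18: 14+37=51 <71, l++
l=9 r=18: 17+37=54 <71, l++
l=10 r=18: 20+37=57 <71, l++
l=11 r=18: 22+37=59 <71, l++
l=12 r=18: 27+37=64 <71, l++
l=13 r=18: 31+37=68 <71, l++
l=14 r=18: 32+37=69 <71, l++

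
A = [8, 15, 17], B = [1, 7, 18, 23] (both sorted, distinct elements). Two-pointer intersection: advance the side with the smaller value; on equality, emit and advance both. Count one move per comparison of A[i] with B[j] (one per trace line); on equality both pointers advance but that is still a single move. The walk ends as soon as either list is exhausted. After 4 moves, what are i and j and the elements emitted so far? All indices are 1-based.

i=3, j=3, emitted=[]

i=1 j=1: 8>1, j++
i=1 j=2: 8>7, j++
i=1 j=3: 8<18, i++
i=2 j=3: 15<18, i++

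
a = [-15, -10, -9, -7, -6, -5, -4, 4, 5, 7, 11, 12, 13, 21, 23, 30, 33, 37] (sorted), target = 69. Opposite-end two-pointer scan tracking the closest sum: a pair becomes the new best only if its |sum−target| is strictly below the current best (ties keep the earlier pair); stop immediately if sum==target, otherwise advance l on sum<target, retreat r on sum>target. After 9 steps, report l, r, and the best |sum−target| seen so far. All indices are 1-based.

l=10, r=18, best |Δ|=27

[1,18] -15+37=22 d=47 * → l++
[2,18] -10+37=27 d=42 * → l++
[3,18] -9+37=28 d=41 * → l++
[4,18] -7+37=30 d=39 * → l++
[5,18] -6+37=31 d=38 * → l++
[6,18] -5+37=32 d=37 * → l++
[7,18] -4+37=33 d=36 * → l++
[8,18] 4+37=41 d=28 * → l++
[9,18] 5+37=42 d=27 * → l++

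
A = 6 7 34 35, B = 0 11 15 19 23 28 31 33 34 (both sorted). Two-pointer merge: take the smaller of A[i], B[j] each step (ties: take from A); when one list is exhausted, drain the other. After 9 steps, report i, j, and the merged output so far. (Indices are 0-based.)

i=0 j=0: A[i]=6>B[j]=0 take 0, j++
i=0 j=1: A[i]=6<=B[j]=11 take 6, i++
i=1 j=1: A[i]=7<=B[j]=11 take 7, i++
i=2 j=1: A[i]=34>B[j]=11 take 11, j++
i=2 j=2: A[i]=34>B[j]=15 take 15, j++
i=2 j=3: A[i]=34>B[j]=19 take 19, j++
i=2 j=4: A[i]=34>B[j]=23 take 23, j++
i=2 j=5: A[i]=34>B[j]=28 take 28, j++
i=2 j=6: A[i]=34>B[j]=31 take 31, j++

i=2, j=7, merged so far=[0, 6, 7, 11, 15, 19, 23, 28, 31]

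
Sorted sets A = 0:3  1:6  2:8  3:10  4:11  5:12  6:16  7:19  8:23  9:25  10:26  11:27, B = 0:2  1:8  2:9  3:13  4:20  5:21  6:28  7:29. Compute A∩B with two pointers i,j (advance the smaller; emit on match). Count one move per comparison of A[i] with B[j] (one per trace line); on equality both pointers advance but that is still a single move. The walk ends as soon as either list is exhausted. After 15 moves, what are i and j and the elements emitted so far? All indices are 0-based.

i=10, j=6, emitted=[8]

i=0 j=0: 3>2, j++
i=0 j=1: 3<8, i++
i=1 j=1: 6<8, i++
i=2 j=1: 8==8 emit, i++,j++
i=3 j=2: 10>9, j++
i=3 j=3: 10<13, i++
i=4 j=3: 11<13, i++
i=5 j=3: 12<13, i++
i=6 j=3: 16>13, j++
i=6 j=4: 16<20, i++
i=7 j=4: 19<20, i++
i=8 j=4: 23>20, j++
i=8 j=5: 23>21, j++
i=8 j=6: 23<28, i++
i=9 j=6: 25<28, i++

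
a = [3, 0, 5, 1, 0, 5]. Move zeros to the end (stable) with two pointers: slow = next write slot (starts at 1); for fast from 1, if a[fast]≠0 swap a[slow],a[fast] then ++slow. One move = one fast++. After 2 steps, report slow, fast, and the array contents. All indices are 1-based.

slow=1 fast=1: a[fast]=3≠0 swap→a[1]=3, slow++,fast++
slow=2 fast=2: a[fast]=0, fast++

slow=2, fast=3, a=[3, 0, 5, 1, 0, 5]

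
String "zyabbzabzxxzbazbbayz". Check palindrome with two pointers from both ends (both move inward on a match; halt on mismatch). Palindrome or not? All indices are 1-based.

[1,20] 'z'=='z' → l++,r--
[2,19] 'y'=='y' → l++,r--
[3,18] 'a'=='a' → l++,r--
[4,17] 'b'=='b' → l++,r--
[5,16] 'b'=='b' → l++,r--
[6,15] 'z'=='z' → l++,r--
[7,14] 'a'=='a' → l++,r--
[8,13] 'b'=='b' → l++,r--
[9,12] 'z'=='z' → l++,r--
[10,11] 'x'=='x' → l++,r--

palindrome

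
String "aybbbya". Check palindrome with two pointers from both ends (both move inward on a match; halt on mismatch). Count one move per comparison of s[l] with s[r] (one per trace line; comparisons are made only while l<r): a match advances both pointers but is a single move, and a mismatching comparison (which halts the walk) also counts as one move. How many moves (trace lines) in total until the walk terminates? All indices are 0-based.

3 moves

[0,6] 'a'=='a' → l++,r--
[1,5] 'y'=='y' → l++,r--
[2,4] 'b'=='b' → l++,r--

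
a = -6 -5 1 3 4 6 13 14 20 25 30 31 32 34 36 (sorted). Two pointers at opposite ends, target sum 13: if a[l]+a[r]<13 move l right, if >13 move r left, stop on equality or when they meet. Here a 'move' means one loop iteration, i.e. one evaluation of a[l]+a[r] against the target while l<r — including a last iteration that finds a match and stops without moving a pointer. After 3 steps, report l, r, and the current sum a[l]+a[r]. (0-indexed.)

l=0, r=11, sum=25

l=0 r=14: -6+36=30 >13, r--
l=0 r=13: -6+34=28 >13, r--
l=0 r=12: -6+32=26 >13, r--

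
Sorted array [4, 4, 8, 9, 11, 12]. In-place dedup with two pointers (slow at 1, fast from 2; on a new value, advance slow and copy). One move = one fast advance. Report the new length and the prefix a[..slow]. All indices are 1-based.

length 5; prefix = [4, 8, 9, 11, 12]

slow=1 fast=2: a[fast]=4=a[slow] dup, fast++
slow=1 fast=3: a[fast]=8≠a[slow]=4 write a[2]=8, slow++,fast++
slow=2 fast=4: a[fast]=9≠a[slow]=8 write a[3]=9, slow++,fast++
slow=3 fast=5: a[fast]=11≠a[slow]=9 write a[4]=11, slow++,fast++
slow=4 fast=6: a[fast]=12≠a[slow]=11 write a[5]=12, slow++,fast++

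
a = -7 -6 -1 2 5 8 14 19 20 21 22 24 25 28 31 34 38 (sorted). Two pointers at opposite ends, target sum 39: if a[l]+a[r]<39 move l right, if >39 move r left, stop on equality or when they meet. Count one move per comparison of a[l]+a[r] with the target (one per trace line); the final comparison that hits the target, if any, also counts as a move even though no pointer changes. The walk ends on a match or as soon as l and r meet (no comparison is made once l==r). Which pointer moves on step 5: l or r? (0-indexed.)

l

[0,16] -7+38=31 <39 → l++
[1,16] -6+38=32 <39 → l++
[2,16] -1+38=37 <39 → l++
[3,16] 2+38=40 >39 → r--
[3,15] 2+34=36 <39 → l++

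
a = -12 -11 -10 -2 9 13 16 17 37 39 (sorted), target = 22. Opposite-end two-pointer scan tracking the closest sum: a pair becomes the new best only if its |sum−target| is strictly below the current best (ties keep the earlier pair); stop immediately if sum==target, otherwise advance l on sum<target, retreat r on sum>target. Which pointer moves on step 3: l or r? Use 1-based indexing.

l=1 r=10: -12+39=27 d=5 *, r--
l=1 r=9: -12+37=25 d=3 *, r--
l=1 r=8: -12+17=5 d=17, l++

l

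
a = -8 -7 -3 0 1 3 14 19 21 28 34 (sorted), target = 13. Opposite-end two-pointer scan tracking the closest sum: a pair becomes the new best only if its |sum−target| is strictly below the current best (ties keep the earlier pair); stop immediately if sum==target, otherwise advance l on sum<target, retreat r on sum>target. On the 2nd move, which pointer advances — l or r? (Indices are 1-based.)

[1,11] -8+34=26 d=13 * → r--
[1,10] -8+28=20 d=7 * → r--

r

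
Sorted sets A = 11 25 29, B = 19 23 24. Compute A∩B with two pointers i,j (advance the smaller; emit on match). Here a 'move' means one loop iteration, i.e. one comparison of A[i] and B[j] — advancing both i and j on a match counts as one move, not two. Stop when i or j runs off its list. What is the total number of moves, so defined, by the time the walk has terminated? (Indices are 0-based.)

4 moves

[i=0,j=0] 11<19 → i++
[i=1,j=0] 25>19 → j++
[i=1,j=1] 25>23 → j++
[i=1,j=2] 25>24 → j++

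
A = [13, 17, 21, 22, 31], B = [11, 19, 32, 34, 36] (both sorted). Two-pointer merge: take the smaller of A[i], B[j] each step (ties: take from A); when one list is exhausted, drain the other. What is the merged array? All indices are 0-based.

[11, 13, 17, 19, 21, 22, 31, 32, 34, 36]

[i=0,j=0] A[i]=13>B[j]=11 take 11 → j++
[i=0,j=1] A[i]=13<=B[j]=19 take 13 → i++
[i=1,j=1] A[i]=17<=B[j]=19 take 17 → i++
[i=2,j=1] A[i]=21>B[j]=19 take 19 → j++
[i=2,j=2] A[i]=21<=B[j]=32 take 21 → i++
[i=3,j=2] A[i]=22<=B[j]=32 take 22 → i++
[i=4,j=2] A[i]=31<=B[j]=32 take 31 → i++
[i=5,j=2] A done, take B[j]=32 → j++
[i=5,j=3] A done, take B[j]=34 → j++
[i=5,j=4] A done, take B[j]=36 → j++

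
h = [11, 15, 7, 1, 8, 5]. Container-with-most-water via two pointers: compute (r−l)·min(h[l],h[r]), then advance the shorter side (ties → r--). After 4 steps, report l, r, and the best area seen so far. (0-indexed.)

[0,5] min(11,5)*5=25 best=25 * → r--
[0,4] min(11,8)*4=32 best=32 * → r--
[0,3] min(11,1)*3=3 best=32 → r--
[0,2] min(11,7)*2=14 best=32 → r--

l=0, r=1, best area=32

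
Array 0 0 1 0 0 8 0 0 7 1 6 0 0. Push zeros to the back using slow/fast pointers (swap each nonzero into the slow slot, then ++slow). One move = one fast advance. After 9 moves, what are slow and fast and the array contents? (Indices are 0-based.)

(s=0,f=0) a[fast]=0 → fast++
(s=0,f=1) a[fast]=0 → fast++
(s=0,f=2) a[fast]=1≠0 swap→a[0]=1 → slow++,fast++
(s=1,f=3) a[fast]=0 → fast++
(s=1,f=4) a[fast]=0 → fast++
(s=1,f=5) a[fast]=8≠0 swap→a[1]=8 → slow++,fast++
(s=2,f=6) a[fast]=0 → fast++
(s=2,f=7) a[fast]=0 → fast++
(s=2,f=8) a[fast]=7≠0 swap→a[2]=7 → slow++,fast++

slow=3, fast=9, a=[1, 8, 7, 0, 0, 0, 0, 0, 0, 1, 6, 0, 0]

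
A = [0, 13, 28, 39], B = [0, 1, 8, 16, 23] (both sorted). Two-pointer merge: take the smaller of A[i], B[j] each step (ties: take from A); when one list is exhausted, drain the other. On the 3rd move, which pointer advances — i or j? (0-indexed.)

i=0 j=0: A[i]=0<=B[j]=0 take 0, i++
i=1 j=0: A[i]=13>B[j]=0 take 0, j++
i=1 j=1: A[i]=13>B[j]=1 take 1, j++

j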